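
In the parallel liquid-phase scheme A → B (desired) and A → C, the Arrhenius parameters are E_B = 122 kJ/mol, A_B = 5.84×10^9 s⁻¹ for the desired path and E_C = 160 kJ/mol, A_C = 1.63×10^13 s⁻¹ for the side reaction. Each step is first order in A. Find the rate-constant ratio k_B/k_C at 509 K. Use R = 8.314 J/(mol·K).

k_B/k_C = (A_B/A_C)·exp[−(E_B−E_C)/(RT)] = (A_B/A_C)·exp[(E_C−E_B)/(RT)].
(E_C−E_B)/(RT) = (160−122)×10³/(8.314×509) = 38000/4232 = 8.980.
k_B/k_C = (5.84×10^9/1.63×10^13)·exp(8.980) = 3.583×10^-4 × 7939 = 2.84.

2.84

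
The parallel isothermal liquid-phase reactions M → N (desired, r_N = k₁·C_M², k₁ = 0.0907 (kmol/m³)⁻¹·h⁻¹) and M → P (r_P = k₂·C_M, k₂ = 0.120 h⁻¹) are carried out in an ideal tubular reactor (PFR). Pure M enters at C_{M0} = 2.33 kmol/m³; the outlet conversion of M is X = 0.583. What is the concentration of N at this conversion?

0.743 kmol/m³

C_M = C_{M0}(1−X) = 0.9716 kmol/m³.
Along a PFR/batch, dC_P/dC_M = −r_P/(r_N+r_P) = −k₂/(k₂+k₁·C_M).
Integrating from C_{M0} to C_M: C_P = (0.120/0.0907)·ln[(0.120+0.0907·2.33)/(0.120+0.0907·0.972)] = 1.323·ln(0.3313/0.2081) = 0.6152 kmol/m³.
Then C_N = (C_{M0}−C_M) − C_P = 1.358 − 0.6152 = 0.7432 kmol/m³.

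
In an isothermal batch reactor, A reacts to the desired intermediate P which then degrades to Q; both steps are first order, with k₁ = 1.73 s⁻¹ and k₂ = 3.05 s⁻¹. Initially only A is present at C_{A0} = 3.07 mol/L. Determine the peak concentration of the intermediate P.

Evaluating C_P at t_opt = ln(k₂/k₁)/(k₂−k₁) gives C_{P,max}/C_{A0} = (k₁/k₂)^[k₂/(k₂−k₁)].
= (1.73/3.05)^(3.05/(3.05−1.73)) = (0.5672)^(2.311) = 0.2698.
C_{P,max} = 0.2698×3.07 = 0.828 mol/L.

0.828 mol/L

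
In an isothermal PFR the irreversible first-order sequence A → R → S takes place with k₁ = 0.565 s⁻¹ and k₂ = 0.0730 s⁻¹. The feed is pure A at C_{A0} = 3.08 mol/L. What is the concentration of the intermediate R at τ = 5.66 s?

Solving the coupled first-order balances gives C_R(τ) = [k₁/(k₂−k₁)]·C_{A0}·(e^(−k₁τ) − e^(−k₂τ)).
e^(−k₁τ) = e^(−0.565×5.66) = e^(−3.198) = 0.04085; e^(−k₂τ) = e^(−0.4132) = 0.6615.
C_R = 0.565×3.08/(0.0730−0.565) × (0.04085−0.6615) = (-3.537)×(-0.6207) = 2.195 mol/L.

2.20 mol/L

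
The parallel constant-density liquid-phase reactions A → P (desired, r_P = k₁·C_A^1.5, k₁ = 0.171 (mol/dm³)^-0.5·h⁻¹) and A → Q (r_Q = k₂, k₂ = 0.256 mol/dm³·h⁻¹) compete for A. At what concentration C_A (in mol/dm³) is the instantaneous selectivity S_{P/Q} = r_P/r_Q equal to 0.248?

0.517 mol/dm³

S_{P/Q} = (k₁/k₂)·C_A^1.5 ⇒ C_A = (S·k₂/k₁)^(1/1.5).
= (0.248×0.256/0.171)^(0.6667) = (0.3713)^(0.6667) = 0.517 mol/dm³.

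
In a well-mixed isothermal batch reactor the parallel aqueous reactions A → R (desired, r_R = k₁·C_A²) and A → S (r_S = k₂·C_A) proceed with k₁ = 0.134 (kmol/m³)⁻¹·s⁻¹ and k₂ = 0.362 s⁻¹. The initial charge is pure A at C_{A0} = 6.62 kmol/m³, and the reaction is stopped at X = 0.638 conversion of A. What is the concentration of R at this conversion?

2.59 kmol/m³

C_A = C_{A0}(1−X) = 2.396 kmol/m³.
Along a PFR/batch, dC_S/dC_A = −r_S/(r_R+r_S) = −k₂/(k₂+k₁·C_A).
Integrating from C_{A0} to C_A: C_S = (0.362/0.134)·ln[(0.362+0.134·6.62)/(0.362+0.134·2.40)] = 2.701·ln(1.249/0.6831) = 1.630 kmol/m³.
Then C_R = (C_{A0}−C_A) − C_S = 4.224 − 1.630 = 2.593 kmol/m³.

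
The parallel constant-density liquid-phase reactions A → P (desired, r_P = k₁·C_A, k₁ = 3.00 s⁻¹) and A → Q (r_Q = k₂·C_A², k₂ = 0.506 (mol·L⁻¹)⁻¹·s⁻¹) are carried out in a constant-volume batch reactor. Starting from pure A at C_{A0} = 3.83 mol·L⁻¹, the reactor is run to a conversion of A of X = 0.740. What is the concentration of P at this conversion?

C_A = C_{A0}(1−X) = 0.9958 mol·L⁻¹.
Along a PFR/batch, dC_P/dC_A = −r_P/(r_P+r_Q) = −k₁/(k₁+k₂·C_A).
Integrating from C_{A0} to C_A: C_P = (3.00/0.506)·ln[(3.00+0.506·3.83)/(3.00+0.506·0.996)] = 5.929·ln(4.938/3.504) = 2.034 mol·L⁻¹.

2.03 mol·L⁻¹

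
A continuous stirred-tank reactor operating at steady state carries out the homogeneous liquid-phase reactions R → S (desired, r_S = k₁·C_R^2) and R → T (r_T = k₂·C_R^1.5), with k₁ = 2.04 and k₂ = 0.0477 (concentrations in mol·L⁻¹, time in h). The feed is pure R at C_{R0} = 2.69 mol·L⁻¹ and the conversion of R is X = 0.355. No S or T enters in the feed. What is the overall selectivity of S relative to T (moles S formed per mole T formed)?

56.3

Exit C_R = C_{R0}(1−X) = 2.69×0.645 = 1.735 mol·L⁻¹.
In a CSTR the entire volume is at exit conditions, so r_S = 2.04×1.735^2 = 6.141 and r_T = 0.0477×1.735^1.5 = 0.1090.
Overall selectivity = C_S/C_T = r_Sτ/(r_Tτ) = r_S/r_T = 56.3.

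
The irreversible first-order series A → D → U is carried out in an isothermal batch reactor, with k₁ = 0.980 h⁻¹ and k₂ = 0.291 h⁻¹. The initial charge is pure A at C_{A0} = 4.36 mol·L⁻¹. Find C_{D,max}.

For a first-order series the maximum intermediate yield is C_{D,max}/C_{A0} = (k₁/k₂)^[k₂/(k₂−k₁)].
= (0.980/0.291)^(0.291/(0.291−0.980)) = (3.368)^(-0.4224) = 0.5988.
C_{D,max} = 0.5988×4.36 = 2.61 mol·L⁻¹.

2.61 mol·L⁻¹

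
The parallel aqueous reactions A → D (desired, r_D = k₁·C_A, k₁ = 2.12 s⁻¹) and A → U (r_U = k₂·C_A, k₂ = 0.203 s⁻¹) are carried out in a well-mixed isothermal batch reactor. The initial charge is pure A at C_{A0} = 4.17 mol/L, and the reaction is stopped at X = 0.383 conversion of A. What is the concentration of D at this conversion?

C_A = C_{A0}(1−X) = 2.573 mol/L.
Both paths are first order in A, so the instantaneous fraction to D is constant: dC_D/d(−C_A) = k₁/(k₁+k₂) = 0.9126.
C_D = 0.9126·(C_{A0}−C_A) = 0.9126×1.597 = 1.46 mol/L.

1.46 mol/L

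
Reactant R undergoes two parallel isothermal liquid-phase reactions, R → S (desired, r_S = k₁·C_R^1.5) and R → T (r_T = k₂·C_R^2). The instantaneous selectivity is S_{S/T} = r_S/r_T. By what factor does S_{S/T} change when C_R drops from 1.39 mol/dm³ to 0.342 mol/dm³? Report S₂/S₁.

2.02

S_{S/T} = (k₁/k₂)·C_R^-0.5, so S₂/S₁ = (C_{R,2}/C_{R,1})^-0.5.
= (0.342/1.39)^(-0.5) = (0.2460)^(-0.5) = 2.02.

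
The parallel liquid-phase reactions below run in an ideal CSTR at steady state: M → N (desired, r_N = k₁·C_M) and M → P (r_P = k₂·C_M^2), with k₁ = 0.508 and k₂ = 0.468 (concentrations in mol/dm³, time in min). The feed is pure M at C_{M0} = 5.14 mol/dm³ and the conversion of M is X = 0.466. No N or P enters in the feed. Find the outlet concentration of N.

0.679 mol/dm³

Exit C_M = C_{M0}(1−X) = 5.14×0.534 = 2.745 mol/dm³.
A CSTR operates uniformly at the exit composition, giving r_N = 1.394 and r_P = 3.526 (each k·C_M^n at C_M = 2.745).
Fraction of consumed M going to N: r_N/(r_N+r_P) = 0.2834.
C_N = 0.2834·C_{M0}·X = 0.2834×5.14×0.466 = 0.679 mol/dm³.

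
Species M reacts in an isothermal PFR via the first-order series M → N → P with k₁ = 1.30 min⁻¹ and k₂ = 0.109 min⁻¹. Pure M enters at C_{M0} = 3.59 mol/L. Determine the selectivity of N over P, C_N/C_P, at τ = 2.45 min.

For first-order series with pure M initially, C_N(τ) = k₁C_{M0}/(k₂−k₁)·(e^(−k₁τ) − e^(−k₂τ)).
e^(−k₁τ) = e^(−1.30×2.45) = e^(−3.185) = 0.04138; e^(−k₂τ) = e^(−0.2671) = 0.7656.
C_N = 1.30×3.59/(0.109−1.30) × (0.04138−0.7656) = (-3.919)×(-0.7243) = 2.838 mol/L.
C_M = C_{M0}e^(−k₁τ) = 0.1485 mol/L, so C_P = C_{M0}−C_M−C_N = 0.6034 mol/L; C_N/C_P = 4.70.

4.70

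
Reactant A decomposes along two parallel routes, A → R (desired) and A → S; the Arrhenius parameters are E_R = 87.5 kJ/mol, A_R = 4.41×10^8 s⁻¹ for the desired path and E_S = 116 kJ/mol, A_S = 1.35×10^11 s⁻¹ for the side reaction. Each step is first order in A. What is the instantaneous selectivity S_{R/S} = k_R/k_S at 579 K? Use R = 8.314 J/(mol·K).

Since both paths have the same order in A, the concentration cancels and S_{R/S} = k_R/k_S = (A_R/A_S)·exp[(E_S−E_R)/(RT)].
(E_S−E_R)/(RT) = (116−87.5)×10³/(8.314×579) = 28500/4814 = 5.920.
k_R/k_S = (4.41×10^8/1.35×10^11)·exp(5.920) = 0.003267 × 372.6 = 1.22.

1.22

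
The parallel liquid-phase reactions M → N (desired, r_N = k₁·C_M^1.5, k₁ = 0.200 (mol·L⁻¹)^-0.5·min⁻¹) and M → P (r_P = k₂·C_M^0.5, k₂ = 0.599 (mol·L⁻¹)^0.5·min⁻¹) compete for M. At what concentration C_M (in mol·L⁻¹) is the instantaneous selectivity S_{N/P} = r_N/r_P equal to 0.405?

1.21 mol·L⁻¹

S_{N/P} = (k₁/k₂)·C_M ⇒ C_M = S·k₂/k₁.
= 0.405×0.599/0.200 = 1.21 mol·L⁻¹.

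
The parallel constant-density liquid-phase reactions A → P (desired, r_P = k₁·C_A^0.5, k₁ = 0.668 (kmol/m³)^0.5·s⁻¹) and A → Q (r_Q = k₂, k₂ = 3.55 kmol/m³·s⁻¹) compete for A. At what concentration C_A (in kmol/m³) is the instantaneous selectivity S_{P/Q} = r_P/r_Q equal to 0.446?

5.62 kmol/m³

S_{P/Q} = (k₁/k₂)·C_A^0.5 ⇒ C_A = (S·k₂/k₁)^(2).
= (0.446×3.55/0.668)^(2) = (2.370)^(2) = 5.62 kmol/m³.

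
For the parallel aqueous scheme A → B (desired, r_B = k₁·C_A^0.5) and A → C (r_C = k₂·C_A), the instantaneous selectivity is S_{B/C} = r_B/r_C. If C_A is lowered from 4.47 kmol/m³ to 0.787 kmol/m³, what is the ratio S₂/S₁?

S_{B/C} = (k₁/k₂)·C_A^-0.5, so S₂/S₁ = (C_{A,2}/C_{A,1})^-0.5.
= (0.787/4.47)^(-0.5) = (0.1761)^(-0.5) = 2.38.
Selectivity toward B rises as C_A falls — low-concentration operation is favoured.

2.38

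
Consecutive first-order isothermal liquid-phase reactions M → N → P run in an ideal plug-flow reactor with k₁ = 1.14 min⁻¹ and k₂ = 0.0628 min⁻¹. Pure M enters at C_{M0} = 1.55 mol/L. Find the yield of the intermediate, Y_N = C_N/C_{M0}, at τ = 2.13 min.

0.832

The intermediate concentration in a first-order A→B→C sequence is C_N = k₁C_{M0}(e^(−k₁τ) − e^(−k₂τ))/(k₂−k₁).
e^(−k₁τ) = e^(−1.14×2.13) = e^(−2.428) = 0.08820; e^(−k₂τ) = e^(−0.1338) = 0.8748.
C_N = 1.14×1.55/(0.0628−1.14) × (0.08820−0.8748) = (-1.640)×(-0.7866) = 1.290 mol/L.
Y_N = C_N/C_{M0} = 1.290/1.55 = 0.832.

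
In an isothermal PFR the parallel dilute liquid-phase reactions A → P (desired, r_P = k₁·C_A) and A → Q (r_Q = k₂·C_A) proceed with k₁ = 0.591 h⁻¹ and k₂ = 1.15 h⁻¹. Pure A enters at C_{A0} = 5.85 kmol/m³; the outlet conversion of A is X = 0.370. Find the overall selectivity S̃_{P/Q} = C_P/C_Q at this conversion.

C_A = C_{A0}(1−X) = 3.685 kmol/m³.
Both paths are first order in A, so the instantaneous fraction to P is constant: dC_P/d(−C_A) = k₁/(k₁+k₂) = 0.3395.
C_P = 0.3395·(C_{A0}−C_A) = 0.3395×2.164 = 0.735 kmol/m³.
C_Q = (C_{A0}−C_A)−C_P = 1.430 kmol/m³; S̃_{P/Q} = 0.7348/1.430 = 0.514.

0.514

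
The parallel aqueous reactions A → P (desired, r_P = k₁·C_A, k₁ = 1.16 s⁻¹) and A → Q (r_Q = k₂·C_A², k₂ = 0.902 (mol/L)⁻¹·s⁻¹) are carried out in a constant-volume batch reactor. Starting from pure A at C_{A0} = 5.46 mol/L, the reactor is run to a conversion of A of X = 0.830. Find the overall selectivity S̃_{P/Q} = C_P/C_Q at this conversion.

0.462

C_A = C_{A0}(1−X) = 0.9282 mol/L.
Along a PFR/batch, dC_P/dC_A = −r_P/(r_P+r_Q) = −k₁/(k₁+k₂·C_A).
Integrating from C_{A0} to C_A: C_P = (1.16/0.902)·ln[(1.16+0.902·5.46)/(1.16+0.902·0.928)] = 1.286·ln(6.085/1.997) = 1.433 mol/L.
C_Q = (C_{A0}−C_A)−C_P = 3.099 mol/L; S̃_{P/Q} = 1.433/3.099 = 0.462.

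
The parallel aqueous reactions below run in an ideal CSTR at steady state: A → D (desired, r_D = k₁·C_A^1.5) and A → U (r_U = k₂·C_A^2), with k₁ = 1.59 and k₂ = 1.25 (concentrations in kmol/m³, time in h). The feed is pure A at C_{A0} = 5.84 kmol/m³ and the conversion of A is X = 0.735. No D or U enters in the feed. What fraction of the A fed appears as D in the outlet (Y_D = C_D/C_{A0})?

Exit C_A = C_{A0}(1−X) = 5.84×0.265 = 1.548 kmol/m³.
A CSTR operates uniformly at the exit composition, giving r_D = 3.061 and r_U = 2.994 (each k·C_A^n at C_A = 1.548).
Fraction of consumed A going to D: r_D/(r_D+r_U) = 0.5056.
C_D = 0.5056·C_{A0}·X = 0.5056×5.84×0.735 = 2.17 kmol/m³; Y_D = C_D/C_{A0} = 0.372.

0.372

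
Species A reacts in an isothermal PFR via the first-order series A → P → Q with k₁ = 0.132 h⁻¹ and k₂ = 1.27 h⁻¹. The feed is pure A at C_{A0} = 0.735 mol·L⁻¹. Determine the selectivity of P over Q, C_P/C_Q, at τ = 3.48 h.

Solving the coupled first-order balances gives C_P(τ) = [k₁/(k₂−k₁)]·C_{A0}·(e^(−k₁τ) − e^(−k₂τ)).
e^(−k₁τ) = e^(−0.132×3.48) = e^(−0.4594) = 0.6317; e^(−k₂τ) = e^(−4.420) = 0.01204.
C_P = 0.132×0.735/(1.27−0.132) × (0.6317−0.01204) = 0.08525×0.6196 = 0.05283 mol·L⁻¹.
C_A = C_{A0}e^(−k₁τ) = 0.4643 mol·L⁻¹, so C_Q = C_{A0}−C_A−C_P = 0.2179 mol·L⁻¹; C_P/C_Q = 0.242.

0.242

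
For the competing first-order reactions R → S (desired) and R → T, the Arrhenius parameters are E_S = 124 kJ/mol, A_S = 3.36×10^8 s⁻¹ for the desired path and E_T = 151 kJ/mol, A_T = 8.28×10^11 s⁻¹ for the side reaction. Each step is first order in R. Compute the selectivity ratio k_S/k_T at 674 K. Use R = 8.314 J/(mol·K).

0.0502

k_S/k_T = (A_S/A_T)·exp[−(E_S−E_T)/(RT)] = (A_S/A_T)·exp[(E_T−E_S)/(RT)].
(E_T−E_S)/(RT) = (151−124)×10³/(8.314×674) = 27000/5604 = 4.818.
k_S/k_T = (3.36×10^8/8.28×10^11)·exp(4.818) = 4.058×10^-4 × 123.8 = 0.0502.
Since E_S < E_T, lowering the temperature improves selectivity toward S.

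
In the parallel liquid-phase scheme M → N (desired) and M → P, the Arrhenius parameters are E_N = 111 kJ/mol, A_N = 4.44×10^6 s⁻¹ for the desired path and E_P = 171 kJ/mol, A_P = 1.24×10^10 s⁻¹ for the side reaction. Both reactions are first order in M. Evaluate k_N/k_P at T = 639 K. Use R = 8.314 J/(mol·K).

With equal orders, S_{N/P} = k_N/k_P = (A_N/A_P)·exp[(E_P−E_N)/(RT)].
(E_P−E_N)/(RT) = (171−111)×10³/(8.314×639) = 60000/5313 = 11.29.
k_N/k_P = (4.44×10^6/1.24×10^10)·exp(11.29) = 3.581×10^-4 × 80323 = 28.8.
Since E_N < E_P, lowering the temperature improves selectivity toward N.

28.8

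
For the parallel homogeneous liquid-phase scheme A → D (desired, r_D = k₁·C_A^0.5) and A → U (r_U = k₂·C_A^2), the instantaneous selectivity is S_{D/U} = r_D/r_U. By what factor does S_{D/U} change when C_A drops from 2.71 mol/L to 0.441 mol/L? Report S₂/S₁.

15.2

S_{D/U} = (k₁/k₂)·C_A^-1.5, so S₂/S₁ = (C_{A,2}/C_{A,1})^-1.5.
= (0.441/2.71)^(-1.5) = (0.1627)^(-1.5) = 15.2.
Selectivity toward D rises as C_A falls — low-concentration operation is favoured.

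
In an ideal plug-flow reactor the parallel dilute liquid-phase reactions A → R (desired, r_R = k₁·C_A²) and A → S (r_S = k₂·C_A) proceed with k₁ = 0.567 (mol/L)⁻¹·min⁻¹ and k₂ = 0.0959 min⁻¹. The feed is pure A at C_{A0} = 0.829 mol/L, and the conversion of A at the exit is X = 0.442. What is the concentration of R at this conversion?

C_A = C_{A0}(1−X) = 0.4626 mol/L.
Along a PFR/batch, dC_S/dC_A = −r_S/(r_R+r_S) = −k₂/(k₂+k₁·C_A).
Integrating from C_{A0} to C_A: C_S = (0.0959/0.567)·ln[(0.0959+0.567·0.829)/(0.0959+0.567·0.463)] = 0.1691·ln(0.5659/0.3582) = 0.07737 mol/L.
Then C_R = (C_{A0}−C_A) − C_S = 0.3664 − 0.07737 = 0.2890 mol/L.

0.289 mol/L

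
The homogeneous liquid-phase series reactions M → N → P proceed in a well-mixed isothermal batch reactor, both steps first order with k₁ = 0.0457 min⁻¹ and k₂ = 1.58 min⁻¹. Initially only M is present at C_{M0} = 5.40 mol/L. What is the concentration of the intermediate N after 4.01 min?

0.134 mol/L

The intermediate concentration in a first-order A→B→C sequence is C_N = k₁C_{M0}(e^(−k₁t) − e^(−k₂t))/(k₂−k₁).
e^(−k₁t) = e^(−0.0457×4.01) = e^(−0.1833) = 0.8326; e^(−k₂t) = e^(−6.336) = 0.001772.
C_N = 0.0457×5.40/(1.58−0.0457) × (0.8326−0.001772) = 0.1608×0.8308 = 0.1336 mol/L.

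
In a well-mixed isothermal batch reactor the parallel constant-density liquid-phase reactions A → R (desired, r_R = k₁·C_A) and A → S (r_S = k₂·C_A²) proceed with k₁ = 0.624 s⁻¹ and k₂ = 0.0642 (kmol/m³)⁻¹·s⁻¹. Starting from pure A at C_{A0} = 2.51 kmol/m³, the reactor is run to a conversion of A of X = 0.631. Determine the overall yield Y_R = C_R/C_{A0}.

0.537

C_A = C_{A0}(1−X) = 0.9262 kmol/m³.
Along a PFR/batch, dC_R/dC_A = −r_R/(r_R+r_S) = −k₁/(k₁+k₂·C_A).
Integrating from C_{A0} to C_A: C_R = (0.624/0.0642)·ln[(0.624+0.0642·2.51)/(0.624+0.0642·0.926)] = 9.720·ln(0.7851/0.6835) = 1.348 kmol/m³.
Y_R = C_R/C_{A0} = 1.348/2.51 = 0.537.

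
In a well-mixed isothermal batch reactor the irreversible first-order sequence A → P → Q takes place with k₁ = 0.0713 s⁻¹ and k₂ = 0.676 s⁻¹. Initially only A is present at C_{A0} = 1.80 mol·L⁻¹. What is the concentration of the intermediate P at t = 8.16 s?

0.118 mol·L⁻¹

For first-order series with pure A initially, C_P(t) = k₁C_{A0}/(k₂−k₁)·(e^(−k₁t) − e^(−k₂t)).
e^(−k₁t) = e^(−0.0713×8.16) = e^(−0.5818) = 0.5589; e^(−k₂t) = e^(−5.516) = 0.004021.
C_P = 0.0713×1.80/(0.676−0.0713) × (0.5589−0.004021) = 0.2122×0.5549 = 0.1178 mol·L⁻¹.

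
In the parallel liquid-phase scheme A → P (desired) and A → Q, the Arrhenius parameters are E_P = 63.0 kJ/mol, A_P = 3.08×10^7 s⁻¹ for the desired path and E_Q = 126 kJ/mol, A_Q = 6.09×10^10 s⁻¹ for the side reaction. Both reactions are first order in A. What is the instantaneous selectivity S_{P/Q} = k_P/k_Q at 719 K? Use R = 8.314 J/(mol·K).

19.1

Since both paths have the same order in A, the concentration cancels and S_{P/Q} = k_P/k_Q = (A_P/A_Q)·exp[(E_Q−E_P)/(RT)].
(E_Q−E_P)/(RT) = (126−63.0)×10³/(8.314×719) = 63000/5978 = 10.54.
k_P/k_Q = (3.08×10^7/6.09×10^10)·exp(10.54) = 5.057×10^-4 × 37762 = 19.1.
Since E_P < E_Q, lowering the temperature improves selectivity toward P.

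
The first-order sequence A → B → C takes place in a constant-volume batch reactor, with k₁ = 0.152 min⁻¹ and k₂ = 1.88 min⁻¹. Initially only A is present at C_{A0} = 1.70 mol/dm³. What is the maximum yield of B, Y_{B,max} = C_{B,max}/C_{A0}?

0.0648

At the optimum, C_{B,max}/C_{A0} = (k₁/k₂)^[k₂/(k₂−k₁)].
= (0.152/1.88)^(1.88/(1.88−0.152)) = (0.08085)^(1.088) = 0.06480.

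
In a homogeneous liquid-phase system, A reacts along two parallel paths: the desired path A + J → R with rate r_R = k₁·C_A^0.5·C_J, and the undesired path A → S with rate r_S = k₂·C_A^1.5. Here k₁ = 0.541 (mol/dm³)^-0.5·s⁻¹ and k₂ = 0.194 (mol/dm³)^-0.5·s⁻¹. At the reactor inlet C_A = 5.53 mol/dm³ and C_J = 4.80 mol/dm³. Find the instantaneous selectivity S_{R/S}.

2.42

S_{R/S} = r_R/r_S = (k₁·C_A^0.5·C_J)/(k₂·C_A^1.5) = (k₁/k₂)·C_A⁻¹·C_J.
= (0.541×5.530^0.5×4.800) / (0.194×5.530^1.5) = 6.107/2.523 = 2.42.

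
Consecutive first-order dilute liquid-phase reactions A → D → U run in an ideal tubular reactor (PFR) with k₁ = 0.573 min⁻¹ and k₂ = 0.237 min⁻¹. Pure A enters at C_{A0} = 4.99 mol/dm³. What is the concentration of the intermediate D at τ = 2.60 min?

2.68 mol/dm³

Solving the coupled first-order balances gives C_D(τ) = [k₁/(k₂−k₁)]·C_{A0}·(e^(−k₁τ) − e^(−k₂τ)).
e^(−k₁τ) = e^(−0.573×2.60) = e^(−1.490) = 0.2254; e^(−k₂τ) = e^(−0.6162) = 0.5400.
C_D = 0.573×4.99/(0.237−0.573) × (0.2254−0.5400) = (-8.510)×(-0.3146) = 2.677 mol/dm³.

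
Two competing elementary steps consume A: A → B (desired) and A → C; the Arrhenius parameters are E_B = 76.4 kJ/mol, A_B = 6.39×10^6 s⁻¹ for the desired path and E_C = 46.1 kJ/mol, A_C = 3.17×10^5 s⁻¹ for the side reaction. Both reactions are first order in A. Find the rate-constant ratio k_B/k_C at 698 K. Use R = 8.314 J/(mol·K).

0.109

With equal orders, S_{B/C} = k_B/k_C = (A_B/A_C)·exp[(E_C−E_B)/(RT)].
(E_C−E_B)/(RT) = (46.1−76.4)×10³/(8.314×698) = -30300/5803 = -5.221.
k_B/k_C = (6.39×10^6/3.17×10^5)·exp(-5.221) = 20.16 × 0.005400 = 0.109.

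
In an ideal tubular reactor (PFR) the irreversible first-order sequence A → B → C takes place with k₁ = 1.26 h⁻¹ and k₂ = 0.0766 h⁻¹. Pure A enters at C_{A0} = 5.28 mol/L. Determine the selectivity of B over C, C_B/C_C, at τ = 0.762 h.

The intermediate concentration in a first-order A→B→C sequence is C_B = k₁C_{A0}(e^(−k₁τ) − e^(−k₂τ))/(k₂−k₁).
e^(−k₁τ) = e^(−1.26×0.762) = e^(−0.9601) = 0.3828; e^(−k₂τ) = e^(−0.05837) = 0.9433.
C_B = 1.26×5.28/(0.0766−1.26) × (0.3828−0.9433) = (-5.622)×(-0.5605) = 3.151 mol/L.
C_A = C_{A0}e^(−k₁τ) = 2.021 mol/L, so C_C = C_{A0}−C_A−C_B = 0.1078 mol/L; C_B/C_C = 29.2.

29.2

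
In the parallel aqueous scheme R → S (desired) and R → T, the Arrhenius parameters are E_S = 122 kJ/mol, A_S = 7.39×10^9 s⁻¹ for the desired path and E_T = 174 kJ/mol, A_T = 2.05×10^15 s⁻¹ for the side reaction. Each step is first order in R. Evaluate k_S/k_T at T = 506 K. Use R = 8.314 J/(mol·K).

With equal orders, S_{S/T} = k_S/k_T = (A_S/A_T)·exp[(E_T−E_S)/(RT)].
(E_T−E_S)/(RT) = (174−122)×10³/(8.314×506) = 52000/4207 = 12.36.
k_S/k_T = (7.39×10^9/2.05×10^15)·exp(12.36) = 3.605×10^-6 × 2.334×10^5 = 0.842.

0.842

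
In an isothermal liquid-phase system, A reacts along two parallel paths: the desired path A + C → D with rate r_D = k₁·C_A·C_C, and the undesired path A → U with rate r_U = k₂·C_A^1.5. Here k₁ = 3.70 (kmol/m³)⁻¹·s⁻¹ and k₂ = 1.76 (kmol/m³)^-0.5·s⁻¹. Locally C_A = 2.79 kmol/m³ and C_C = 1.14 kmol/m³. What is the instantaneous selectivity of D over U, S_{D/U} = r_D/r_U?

S_{D/U} = r_D/r_U = (k₁·C_A·C_C)/(k₂·C_A^1.5) = (k₁/k₂)·C_A^-0.5·C_C.
= (3.70×2.790×1.140) / (1.76×2.790^1.5) = 11.77/8.202 = 1.43.
The undesired path is higher order in A, so low C_A (CSTR or dilute feed) favours D.

1.43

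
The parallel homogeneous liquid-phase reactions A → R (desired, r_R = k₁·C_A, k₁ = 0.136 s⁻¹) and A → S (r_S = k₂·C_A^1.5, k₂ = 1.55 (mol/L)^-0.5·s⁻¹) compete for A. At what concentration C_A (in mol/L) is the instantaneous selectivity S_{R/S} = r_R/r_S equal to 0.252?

0.121 mol/L

S_{R/S} = (k₁/k₂)·C_A^-0.5 ⇒ C_A = (S·k₂/k₁)^(-2).
= (0.252×1.55/0.136)^(-2) = (2.872)^(-2) = 0.121 mol/L.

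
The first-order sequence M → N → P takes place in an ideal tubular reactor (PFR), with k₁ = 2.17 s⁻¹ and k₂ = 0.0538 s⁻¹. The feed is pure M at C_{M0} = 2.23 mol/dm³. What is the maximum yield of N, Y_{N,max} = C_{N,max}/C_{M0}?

0.910

For a first-order series the maximum intermediate yield is C_{N,max}/C_{M0} = (k₁/k₂)^[k₂/(k₂−k₁)].
= (2.17/0.0538)^(0.0538/(0.0538−2.17)) = (40.33)^(-0.02542) = 0.9103.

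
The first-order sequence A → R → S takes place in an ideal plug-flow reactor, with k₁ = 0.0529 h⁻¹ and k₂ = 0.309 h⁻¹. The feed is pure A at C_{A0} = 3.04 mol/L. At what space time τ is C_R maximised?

6.89 h

Setting dC_R/dτ = 0 gives τ_opt = ln(k₂/k₁)/(k₂−k₁).
= ln(0.309/0.0529)/(0.309−0.0529) = ln(5.841)/0.2561 = 1.765/0.2561 = 6.89 h.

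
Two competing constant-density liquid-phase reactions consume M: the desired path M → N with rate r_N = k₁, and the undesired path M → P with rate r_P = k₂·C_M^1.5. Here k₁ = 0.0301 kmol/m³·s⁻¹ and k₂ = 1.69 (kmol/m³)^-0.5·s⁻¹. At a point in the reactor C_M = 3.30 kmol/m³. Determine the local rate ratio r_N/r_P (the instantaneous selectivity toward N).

S_{N/P} = r_N/r_P = (k₁)/(k₂·C_M^1.5) = (k₁/k₂)·C_M^-1.5.
= (0.0301) / (1.69×3.300^1.5) = 0.03010/10.13 = 0.00297.
The undesired path is higher order in M, so low C_M (CSTR or dilute feed) favours N.

0.00297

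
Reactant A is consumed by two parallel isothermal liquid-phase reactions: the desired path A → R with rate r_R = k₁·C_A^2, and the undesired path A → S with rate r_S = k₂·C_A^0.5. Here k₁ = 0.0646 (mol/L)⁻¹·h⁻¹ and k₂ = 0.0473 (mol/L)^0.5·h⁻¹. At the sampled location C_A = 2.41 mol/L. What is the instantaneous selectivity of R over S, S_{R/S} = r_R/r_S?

S_{R/S} = r_R/r_S = (k₁·C_A^2)/(k₂·C_A^0.5) = (k₁/k₂)·C_A^1.5.
= (0.0646×2.410^2) / (0.0473×2.410^0.5) = 0.3752/0.07343 = 5.11.

5.11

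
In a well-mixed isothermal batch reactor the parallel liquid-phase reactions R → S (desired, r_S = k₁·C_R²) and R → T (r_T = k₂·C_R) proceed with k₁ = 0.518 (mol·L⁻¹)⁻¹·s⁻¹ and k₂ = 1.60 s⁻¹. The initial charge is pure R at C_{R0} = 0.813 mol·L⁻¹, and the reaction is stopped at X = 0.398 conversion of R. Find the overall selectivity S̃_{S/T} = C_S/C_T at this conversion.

0.210

C_R = C_{R0}(1−X) = 0.4894 mol·L⁻¹.
Along a PFR/batch, dC_T/dC_R = −r_T/(r_S+r_T) = −k₂/(k₂+k₁·C_R).
Integrating from C_{R0} to C_R: C_T = (1.60/0.518)·ln[(1.60+0.518·0.813)/(1.60+0.518·0.489)] = 3.089·ln(2.021/1.854) = 0.2674 mol·L⁻¹.
Then C_S = (C_{R0}−C_R) − C_T = 0.3236 − 0.2674 = 0.05617 mol·L⁻¹.
S̃_{S/T} = C_S/C_T = 0.05617/0.2674 = 0.210.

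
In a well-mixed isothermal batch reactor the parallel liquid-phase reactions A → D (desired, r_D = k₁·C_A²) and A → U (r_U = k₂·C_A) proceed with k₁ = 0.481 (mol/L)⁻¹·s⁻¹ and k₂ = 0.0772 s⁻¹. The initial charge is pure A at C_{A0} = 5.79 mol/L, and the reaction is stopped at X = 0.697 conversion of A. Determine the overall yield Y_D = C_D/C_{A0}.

C_A = C_{A0}(1−X) = 1.754 mol/L.
Along a PFR/batch, dC_U/dC_A = −r_U/(r_D+r_U) = −k₂/(k₂+k₁·C_A).
Integrating from C_{A0} to C_A: C_U = (0.0772/0.481)·ln[(0.0772+0.481·5.79)/(0.0772+0.481·1.75)] = 0.1605·ln(2.862/0.9211) = 0.1820 mol/L.
Then C_D = (C_{A0}−C_A) − C_U = 4.036 − 0.1820 = 3.854 mol/L.
Y_D = C_D/C_{A0} = 3.854/5.79 = 0.666.

0.666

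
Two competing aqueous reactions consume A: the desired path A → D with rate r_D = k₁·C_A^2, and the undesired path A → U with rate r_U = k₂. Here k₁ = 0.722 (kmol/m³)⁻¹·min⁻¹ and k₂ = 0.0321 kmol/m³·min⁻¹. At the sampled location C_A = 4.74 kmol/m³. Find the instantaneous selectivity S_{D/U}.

S_{D/U} = r_D/r_U = (k₁·C_A^2)/(k₂) = (k₁/k₂)·C_A^2.
= (0.722×4.740^2) / (0.0321) = 16.22/0.03210 = 505.
Since the desired path is higher order in A, keeping C_A high (PFR or concentrated feed) favours D.

505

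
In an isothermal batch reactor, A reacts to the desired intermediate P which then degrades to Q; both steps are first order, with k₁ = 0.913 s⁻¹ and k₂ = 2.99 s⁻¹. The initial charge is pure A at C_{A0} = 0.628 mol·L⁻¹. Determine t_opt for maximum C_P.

0.571 s

For first-order series the maximum of C_P occurs at t_opt = ln(k₂/k₁)/(k₂−k₁).
= ln(2.99/0.913)/(2.99−0.913) = ln(3.275)/2.077 = 1.186/2.077 = 0.571 s.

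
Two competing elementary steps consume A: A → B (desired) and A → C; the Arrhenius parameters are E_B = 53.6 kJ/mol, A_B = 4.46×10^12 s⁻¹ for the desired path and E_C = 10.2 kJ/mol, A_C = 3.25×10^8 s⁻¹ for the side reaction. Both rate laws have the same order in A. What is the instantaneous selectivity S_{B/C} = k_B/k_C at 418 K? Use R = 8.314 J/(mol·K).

0.0517

k_B/k_C = (A_B/A_C)·exp[−(E_B−E_C)/(RT)] = (A_B/A_C)·exp[(E_C−E_B)/(RT)].
(E_C−E_B)/(RT) = (10.2−53.6)×10³/(8.314×418) = -43400/3475 = -12.49.
k_B/k_C = (4.46×10^12/3.25×10^8)·exp(-12.49) = 13723 × 3.770×10^-6 = 0.0517.
Since E_B > E_C, raising the temperature improves selectivity toward B.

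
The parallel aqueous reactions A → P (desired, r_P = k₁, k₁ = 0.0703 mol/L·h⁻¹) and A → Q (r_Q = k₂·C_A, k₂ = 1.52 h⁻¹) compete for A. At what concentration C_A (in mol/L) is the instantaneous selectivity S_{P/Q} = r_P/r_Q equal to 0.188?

S_{P/Q} = (k₁/k₂)·C_A⁻¹ ⇒ C_A = (S·k₂/k₁)^(-1).
= (0.188×1.52/0.0703)^(-1) = (4.065)^(-1) = 0.246 mol/L.

0.246 mol/L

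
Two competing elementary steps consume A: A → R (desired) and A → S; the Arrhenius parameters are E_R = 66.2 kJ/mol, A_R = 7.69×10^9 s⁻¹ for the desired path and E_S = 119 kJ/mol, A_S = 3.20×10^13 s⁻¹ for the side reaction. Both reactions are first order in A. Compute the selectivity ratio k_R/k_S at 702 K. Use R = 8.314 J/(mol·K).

With equal orders, S_{R/S} = k_R/k_S = (A_R/A_S)·exp[(E_S−E_R)/(RT)].
(E_S−E_R)/(RT) = (119−66.2)×10³/(8.314×702) = 52800/5836 = 9.047.
k_R/k_S = (7.69×10^9/3.20×10^13)·exp(9.047) = 2.403×10^-4 × 8490 = 2.04.
Since E_R < E_S, lowering the temperature improves selectivity toward R.

2.04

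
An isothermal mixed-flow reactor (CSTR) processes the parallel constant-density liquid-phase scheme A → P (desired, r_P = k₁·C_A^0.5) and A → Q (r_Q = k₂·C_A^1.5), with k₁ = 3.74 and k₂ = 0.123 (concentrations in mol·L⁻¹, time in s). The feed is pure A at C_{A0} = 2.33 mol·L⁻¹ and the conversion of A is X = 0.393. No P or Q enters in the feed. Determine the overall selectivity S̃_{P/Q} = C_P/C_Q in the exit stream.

Exit C_A = C_{A0}(1−X) = 2.33×0.607 = 1.414 mol·L⁻¹.
In a CSTR the entire volume is at exit conditions, so r_P = 3.74×1.414^0.5 = 4.448 and r_Q = 0.123×1.414^1.5 = 0.2069.
Overall selectivity = C_P/C_Q = r_Pτ/(r_Qτ) = r_P/r_Q = 21.5.

21.5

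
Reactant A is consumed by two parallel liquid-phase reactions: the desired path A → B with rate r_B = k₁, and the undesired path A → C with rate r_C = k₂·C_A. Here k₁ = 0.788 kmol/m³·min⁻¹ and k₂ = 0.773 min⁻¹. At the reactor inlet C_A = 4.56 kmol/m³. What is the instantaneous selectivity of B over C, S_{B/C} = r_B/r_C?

0.224

S_{B/C} = r_B/r_C = (k₁)/(k₂·C_A) = (k₁/k₂)·C_A⁻¹.
= (0.788) / (0.773×4.560) = 0.7880/3.525 = 0.224.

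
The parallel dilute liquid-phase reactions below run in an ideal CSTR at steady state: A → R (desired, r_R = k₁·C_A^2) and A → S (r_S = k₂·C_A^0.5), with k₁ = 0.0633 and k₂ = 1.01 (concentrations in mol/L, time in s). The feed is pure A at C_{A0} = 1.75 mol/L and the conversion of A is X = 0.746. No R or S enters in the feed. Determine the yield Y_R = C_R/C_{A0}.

0.0136

Exit C_A = C_{A0}(1−X) = 1.75×0.254 = 0.4445 mol/L.
A CSTR operates uniformly at the exit composition, giving r_R = 0.01251 and r_S = 0.6734 (each k·C_A^n at C_A = 0.4445).
Fraction of consumed A going to R: r_R/(r_R+r_S) = 0.01823.
C_R = 0.01823·C_{A0}·X = 0.01823×1.75×0.746 = 0.0238 mol/L; Y_R = C_R/C_{A0} = 0.0136.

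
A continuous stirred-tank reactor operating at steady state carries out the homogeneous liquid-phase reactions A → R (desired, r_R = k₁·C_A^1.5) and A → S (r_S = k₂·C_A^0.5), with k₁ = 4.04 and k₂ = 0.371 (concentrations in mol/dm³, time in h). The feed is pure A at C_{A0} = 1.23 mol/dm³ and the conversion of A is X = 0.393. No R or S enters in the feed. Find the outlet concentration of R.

0.430 mol/dm³

Exit C_A = C_{A0}(1−X) = 1.23×0.607 = 0.7466 mol/dm³.
In a CSTR the entire volume is at exit conditions, so r_R = 4.04×0.7466^1.5 = 2.606 and r_S = 0.371×0.7466^0.5 = 0.3206.
Fraction of consumed A going to R: r_R/(r_R+r_S) = 0.8905.
C_R = 0.8905·C_{A0}·X = 0.8905×1.23×0.393 = 0.430 mol/dm³.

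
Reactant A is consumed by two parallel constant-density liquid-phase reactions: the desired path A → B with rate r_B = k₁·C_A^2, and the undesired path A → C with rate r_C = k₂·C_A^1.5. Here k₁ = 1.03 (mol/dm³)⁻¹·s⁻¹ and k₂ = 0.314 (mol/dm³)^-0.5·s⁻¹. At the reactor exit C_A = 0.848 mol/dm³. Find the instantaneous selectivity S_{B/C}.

3.02

S_{B/C} = r_B/r_C = (k₁·C_A^2)/(k₂·C_A^1.5) = (k₁/k₂)·C_A^0.5.
= (1.03×0.8480^2) / (0.314×0.8480^1.5) = 0.7407/0.2452 = 3.02.
Since the desired path is higher order in A, keeping C_A high (PFR or concentrated feed) favours B.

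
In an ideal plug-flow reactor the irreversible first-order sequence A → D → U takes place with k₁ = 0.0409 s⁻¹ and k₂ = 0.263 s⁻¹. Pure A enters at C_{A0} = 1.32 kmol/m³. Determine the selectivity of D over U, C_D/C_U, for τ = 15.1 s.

0.263

Solving the coupled first-order balances gives C_D(τ) = [k₁/(k₂−k₁)]·C_{A0}·(e^(−k₁τ) − e^(−k₂τ)).
e^(−k₁τ) = e^(−0.0409×15.1) = e^(−0.6176) = 0.5392; e^(−k₂τ) = e^(−3.971) = 0.01885.
C_D = 0.0409×1.32/(0.263−0.0409) × (0.5392−0.01885) = 0.2431×0.5204 = 0.1265 kmol/m³.
C_A = C_{A0}e^(−k₁τ) = 0.7118 kmol/m³, so C_U = C_{A0}−C_A−C_D = 0.4817 kmol/m³; C_D/C_U = 0.263.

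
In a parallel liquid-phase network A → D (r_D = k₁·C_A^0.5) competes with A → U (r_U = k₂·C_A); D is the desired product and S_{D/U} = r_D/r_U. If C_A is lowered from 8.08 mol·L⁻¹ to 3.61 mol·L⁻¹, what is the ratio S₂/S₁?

1.50

S_{D/U} = (k₁/k₂)·C_A^-0.5, so S₂/S₁ = (C_{A,2}/C_{A,1})^-0.5.
= (3.61/8.08)^(-0.5) = (0.4468)^(-0.5) = 1.50.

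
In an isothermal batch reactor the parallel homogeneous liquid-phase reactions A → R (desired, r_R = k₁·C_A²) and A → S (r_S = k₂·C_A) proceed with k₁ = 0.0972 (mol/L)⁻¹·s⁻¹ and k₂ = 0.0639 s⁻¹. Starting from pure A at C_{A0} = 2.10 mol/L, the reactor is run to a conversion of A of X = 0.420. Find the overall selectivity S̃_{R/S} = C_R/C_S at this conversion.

2.48

C_A = C_{A0}(1−X) = 1.218 mol/L.
Along a PFR/batch, dC_S/dC_A = −r_S/(r_R+r_S) = −k₂/(k₂+k₁·C_A).
Integrating from C_{A0} to C_A: C_S = (0.0639/0.0972)·ln[(0.0639+0.0972·2.10)/(0.0639+0.0972·1.22)] = 0.6574·ln(0.2680/0.1823) = 0.2534 mol/L.
Then C_R = (C_{A0}−C_A) − C_S = 0.8820 − 0.2534 = 0.6286 mol/L.
S̃_{R/S} = C_R/C_S = 0.6286/0.2534 = 2.48.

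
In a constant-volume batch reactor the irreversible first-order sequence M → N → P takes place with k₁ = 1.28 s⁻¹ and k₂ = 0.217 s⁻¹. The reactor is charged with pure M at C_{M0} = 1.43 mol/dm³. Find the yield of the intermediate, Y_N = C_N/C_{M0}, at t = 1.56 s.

Solving the coupled first-order balances gives C_N(t) = [k₁/(k₂−k₁)]·C_{M0}·(e^(−k₁t) − e^(−k₂t)).
e^(−k₁t) = e^(−1.28×1.56) = e^(−1.997) = 0.1358; e^(−k₂t) = e^(−0.3385) = 0.7128.
C_N = 1.28×1.43/(0.217−1.28) × (0.1358−0.7128) = (-1.722)×(-0.5771) = 0.9936 mol/dm³.
Y_N = C_N/C_{M0} = 0.9936/1.43 = 0.695.

0.695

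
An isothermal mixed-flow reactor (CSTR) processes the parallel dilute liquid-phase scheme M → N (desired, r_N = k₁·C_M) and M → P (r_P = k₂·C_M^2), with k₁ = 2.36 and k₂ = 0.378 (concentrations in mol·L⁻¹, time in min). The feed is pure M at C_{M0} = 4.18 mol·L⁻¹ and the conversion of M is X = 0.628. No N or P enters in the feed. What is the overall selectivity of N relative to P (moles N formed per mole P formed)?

4.02

Exit C_M = C_{M0}(1−X) = 4.18×0.372 = 1.555 mol·L⁻¹.
In a CSTR the entire volume is at exit conditions, so r_N = 2.36×1.555 = 3.670 and r_P = 0.378×1.555^2 = 0.9140.
Overall selectivity = C_N/C_P = r_Nτ/(r_Pτ) = r_N/r_P = 4.02.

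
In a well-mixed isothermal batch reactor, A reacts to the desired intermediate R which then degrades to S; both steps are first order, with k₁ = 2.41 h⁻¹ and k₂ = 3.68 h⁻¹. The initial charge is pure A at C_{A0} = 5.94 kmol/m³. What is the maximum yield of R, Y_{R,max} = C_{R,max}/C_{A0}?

At the optimum, C_{R,max}/C_{A0} = (k₁/k₂)^[k₂/(k₂−k₁)].
= (2.41/3.68)^(3.68/(3.68−2.41)) = (0.6549)^(2.898) = 0.2933.

0.293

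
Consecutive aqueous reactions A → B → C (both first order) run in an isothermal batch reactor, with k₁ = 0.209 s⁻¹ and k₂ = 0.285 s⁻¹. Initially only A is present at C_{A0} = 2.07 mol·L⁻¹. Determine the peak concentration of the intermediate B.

0.647 mol·L⁻¹

At the optimum, C_{B,max}/C_{A0} = (k₁/k₂)^[k₂/(k₂−k₁)].
= (0.209/0.285)^(0.285/(0.285−0.209)) = (0.7333)^(3.750) = 0.3125.
C_{B,max} = 0.3125×2.07 = 0.647 mol·L⁻¹.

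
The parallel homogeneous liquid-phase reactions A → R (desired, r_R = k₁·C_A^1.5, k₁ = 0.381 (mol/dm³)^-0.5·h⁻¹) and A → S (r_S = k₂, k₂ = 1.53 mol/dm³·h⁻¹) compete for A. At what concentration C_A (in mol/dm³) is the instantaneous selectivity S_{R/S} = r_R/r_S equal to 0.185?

S_{R/S} = (k₁/k₂)·C_A^1.5 ⇒ C_A = (S·k₂/k₁)^(1/1.5).
= (0.185×1.53/0.381)^(0.6667) = (0.7429)^(0.6667) = 0.820 mol/dm³.

0.820 mol/dm³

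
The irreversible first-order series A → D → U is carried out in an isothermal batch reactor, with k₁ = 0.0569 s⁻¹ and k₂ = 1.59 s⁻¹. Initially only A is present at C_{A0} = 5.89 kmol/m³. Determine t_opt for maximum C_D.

Setting dC_D/dt = 0 gives t_opt = ln(k₂/k₁)/(k₂−k₁).
= ln(1.59/0.0569)/(1.59−0.0569) = ln(27.94)/1.533 = 3.330/1.533 = 2.17 s.

2.17 s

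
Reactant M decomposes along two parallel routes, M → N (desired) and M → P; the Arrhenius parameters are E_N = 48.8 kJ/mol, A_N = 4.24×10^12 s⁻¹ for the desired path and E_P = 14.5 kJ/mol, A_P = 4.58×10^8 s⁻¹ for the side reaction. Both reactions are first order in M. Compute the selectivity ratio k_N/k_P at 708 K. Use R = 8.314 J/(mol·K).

27.3

With equal orders, S_{N/P} = k_N/k_P = (A_N/A_P)·exp[(E_P−E_N)/(RT)].
(E_P−E_N)/(RT) = (14.5−48.8)×10³/(8.314×708) = -34300/5886 = -5.827.
k_N/k_P = (4.24×10^12/4.58×10^8)·exp(-5.827) = 9258 × 0.002947 = 27.3.
Since E_N > E_P, raising the temperature improves selectivity toward N.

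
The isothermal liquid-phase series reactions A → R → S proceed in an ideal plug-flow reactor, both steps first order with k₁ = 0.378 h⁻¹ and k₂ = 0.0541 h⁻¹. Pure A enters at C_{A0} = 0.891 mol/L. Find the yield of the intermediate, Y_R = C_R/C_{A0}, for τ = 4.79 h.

0.710

For first-order series with pure A initially, C_R(τ) = k₁C_{A0}/(k₂−k₁)·(e^(−k₁τ) − e^(−k₂τ)).
e^(−k₁τ) = e^(−0.378×4.79) = e^(−1.811) = 0.1636; e^(−k₂τ) = e^(−0.2591) = 0.7717.
C_R = 0.378×0.891/(0.0541−0.378) × (0.1636−0.7717) = (-1.040)×(-0.6082) = 0.6324 mol/L.
Y_R = C_R/C_{A0} = 0.6324/0.891 = 0.710.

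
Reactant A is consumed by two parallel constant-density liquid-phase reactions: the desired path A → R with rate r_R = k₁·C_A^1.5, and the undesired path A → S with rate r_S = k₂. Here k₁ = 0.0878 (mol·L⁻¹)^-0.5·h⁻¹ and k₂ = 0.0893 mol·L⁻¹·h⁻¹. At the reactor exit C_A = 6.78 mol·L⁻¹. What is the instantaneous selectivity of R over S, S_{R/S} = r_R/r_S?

S_{R/S} = r_R/r_S = (k₁·C_A^1.5)/(k₂) = (k₁/k₂)·C_A^1.5.
= (0.0878×6.780^1.5) / (0.0893) = 1.550/0.08930 = 17.4.
Since the desired path is higher order in A, keeping C_A high (PFR or concentrated feed) favours R.

17.4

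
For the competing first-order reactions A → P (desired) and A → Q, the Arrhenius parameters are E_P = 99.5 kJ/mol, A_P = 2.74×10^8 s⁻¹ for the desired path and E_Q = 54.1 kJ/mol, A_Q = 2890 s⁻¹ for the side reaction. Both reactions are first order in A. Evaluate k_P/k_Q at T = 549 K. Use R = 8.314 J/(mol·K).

4.54

k_P/k_Q = (A_P/A_Q)·exp[−(E_P−E_Q)/(RT)] = (A_P/A_Q)·exp[(E_Q−E_P)/(RT)].
(E_Q−E_P)/(RT) = (54.1−99.5)×10³/(8.314×549) = -45400/4564 = -9.947.
k_P/k_Q = (2.74×10^8/2890)·exp(-9.947) = 94810 × 4.789×10^-5 = 4.54.
Since E_P > E_Q, raising the temperature improves selectivity toward P.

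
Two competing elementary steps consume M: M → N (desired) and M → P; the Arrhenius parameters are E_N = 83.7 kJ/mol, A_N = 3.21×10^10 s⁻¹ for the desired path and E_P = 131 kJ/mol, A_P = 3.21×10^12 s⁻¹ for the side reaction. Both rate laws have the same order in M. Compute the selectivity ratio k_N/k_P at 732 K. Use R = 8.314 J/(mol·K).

With equal orders, S_{N/P} = k_N/k_P = (A_N/A_P)·exp[(E_P−E_N)/(RT)].
(E_P−E_N)/(RT) = (131−83.7)×10³/(8.314×732) = 47300/6086 = 7.772.
k_N/k_P = (3.21×10^10/3.21×10^12)·exp(7.772) = 0.01000 × 2374 = 23.7.

23.7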